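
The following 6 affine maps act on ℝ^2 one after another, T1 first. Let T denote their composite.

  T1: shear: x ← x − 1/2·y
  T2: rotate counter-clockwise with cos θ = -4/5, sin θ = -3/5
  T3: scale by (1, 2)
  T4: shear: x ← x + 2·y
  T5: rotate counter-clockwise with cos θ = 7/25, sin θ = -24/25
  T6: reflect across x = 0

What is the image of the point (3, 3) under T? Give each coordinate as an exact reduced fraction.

T1 shear: x ← x − 1/2·y: (3, 3) → (3/2, 3)
T2 rotate counter-clockwise with cos θ = -4/5, sin θ = -3/5: (3/2, 3) → (3/5, -33/10)
T3 scale by (1, 2): (3/5, -33/10) → (3/5, -33/5)
T4 shear: x ← x + 2·y: (3/5, -33/5) → (-63/5, -33/5)
T5 rotate counter-clockwise with cos θ = 7/25, sin θ = -24/25: (-63/5, -33/5) → (-1233/125, 1281/125)
T6 reflect across x = 0: (-1233/125, 1281/125) → (1233/125, 1281/125)

T(p) = (1233/125, 1281/125)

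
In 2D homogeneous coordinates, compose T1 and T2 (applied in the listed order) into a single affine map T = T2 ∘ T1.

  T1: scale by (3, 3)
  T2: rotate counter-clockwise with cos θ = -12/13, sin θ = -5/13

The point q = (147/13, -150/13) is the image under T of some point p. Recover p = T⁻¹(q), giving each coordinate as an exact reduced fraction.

p = (-2, 5)

T1 = [3 0 0; 0 3 0; 0 0 1]
T2·T1 = [-36/13 15/13 0; -15/13 -36/13 0; 0 0 1]
det M = 9; M⁻¹ = [-4/13 -5/39 0; 5/39 -4/13 0; 0 0 1]
M⁻¹ · (147/13, -150/13)ᵀ = (-2, 5)ᵀ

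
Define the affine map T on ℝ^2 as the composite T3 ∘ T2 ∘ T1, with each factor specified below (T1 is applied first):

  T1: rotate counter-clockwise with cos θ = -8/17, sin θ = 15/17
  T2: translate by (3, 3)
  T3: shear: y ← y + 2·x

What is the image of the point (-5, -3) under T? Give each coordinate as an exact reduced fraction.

T1 rotate counter-clockwise with cos θ = -8/17, sin θ = 15/17: (-5, -3) → (5, -3)
T2 translate by (3, 3): (5, -3) → (8, 0)
T3 shear: y ← y + 2·x: (8, 0) → (8, 16)

T(p) = (8, 16)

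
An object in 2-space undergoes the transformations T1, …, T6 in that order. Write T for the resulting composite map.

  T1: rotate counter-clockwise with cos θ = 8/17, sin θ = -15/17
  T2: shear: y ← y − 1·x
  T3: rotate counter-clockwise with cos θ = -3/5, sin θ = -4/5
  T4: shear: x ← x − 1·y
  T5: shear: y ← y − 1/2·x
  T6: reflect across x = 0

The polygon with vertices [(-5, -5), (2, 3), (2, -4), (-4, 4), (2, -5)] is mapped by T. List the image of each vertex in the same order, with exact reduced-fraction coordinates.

T1 rotate counter-clockwise with cos θ = 8/17, sin θ = -15/17: (-5, -5) → (-115/17, 35/17); (2, 3) → (61/17, -6/17); (2, -4) → (-44/17, -62/17); (-4, 4) → (28/17, 92/17); (2, -5) → (-59/17, -70/17)
T2 shear: y ← y − 1·x: (-115/17, 35/17) → (-115/17, 150/17); (61/17, -6/17) → (61/17, -67/17); (-44/17, -62/17) → (-44/17, -18/17); (28/17, 92/17) → (28/17, 64/17); (-59/17, -70/17) → (-59/17, -11/17)
T3 rotate counter-clockwise with cos θ = -3/5, sin θ = -4/5: (-115/17, 150/17) → (189/17, 2/17); (61/17, -67/17) → (-451/85, -43/85); (-44/17, -18/17) → (12/17, 46/17); (28/17, 64/17) → (172/85, -304/85); (-59/17, -11/17) → (133/85, 269/85)
T4 shear: x ← x − 1·y: (189/17, 2/17) → (11, 2/17); (-451/85, -43/85) → (-24/5, -43/85); (12/17, 46/17) → (-2, 46/17); (172/85, -304/85) → (28/5, -304/85); (133/85, 269/85) → (-8/5, 269/85)
T5 shear: y ← y − 1/2·x: (11, 2/17) → (11, -183/34); (-24/5, -43/85) → (-24/5, 161/85); (-2, 46/17) → (-2, 63/17); (28/5, -304/85) → (28/5, -542/85); (-8/5, 269/85) → (-8/5, 337/85)
T6 reflect across x = 0: (11, -183/34) → (-11, -183/34); (-24/5, 161/85) → (24/5, 161/85); (-2, 63/17) → (2, 63/17); (28/5, -542/85) → (-28/5, -542/85); (-8/5, 337/85) → (8/5, 337/85)

image vertices: (-11, -183/34), (24/5, 161/85), (2, 63/17), (-28/5, -542/85), (8/5, 337/85)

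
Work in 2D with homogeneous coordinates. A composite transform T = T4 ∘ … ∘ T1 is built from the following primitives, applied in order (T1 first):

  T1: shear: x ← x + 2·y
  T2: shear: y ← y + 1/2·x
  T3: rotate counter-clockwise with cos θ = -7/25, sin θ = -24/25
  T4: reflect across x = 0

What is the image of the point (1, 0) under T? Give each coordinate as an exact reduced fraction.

T(p) = (-1/5, -11/10)

T1 shear: x ← x + 2·y: (1, 0) → (1, 0)
T2 shear: y ← y + 1/2·x: (1, 0) → (1, 1/2)
T3 rotate counter-clockwise with cos θ = -7/25, sin θ = -24/25: (1, 1/2) → (1/5, -11/10)
T4 reflect across x = 0: (1/5, -11/10) → (-1/5, -11/10)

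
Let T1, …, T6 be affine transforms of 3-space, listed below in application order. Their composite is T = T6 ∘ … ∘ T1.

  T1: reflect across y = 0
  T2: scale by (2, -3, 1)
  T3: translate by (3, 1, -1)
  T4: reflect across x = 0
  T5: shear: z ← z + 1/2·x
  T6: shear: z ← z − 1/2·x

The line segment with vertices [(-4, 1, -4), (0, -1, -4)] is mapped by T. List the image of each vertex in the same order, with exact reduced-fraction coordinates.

image vertices: (5, 4, -5), (-3, -2, -5)

T1 reflect across y = 0: (-4, 1, -4) → (-4, -1, -4); (0, -1, -4) → (0, 1, -4)
T2 scale by (2, -3, 1): (-4, -1, -4) → (-8, 3, -4); (0, 1, -4) → (0, -3, -4)
T3 translate by (3, 1, -1): (-8, 3, -4) → (-5, 4, -5); (0, -3, -4) → (3, -2, -5)
T4 reflect across x = 0: (-5, 4, -5) → (5, 4, -5); (3, -2, -5) → (-3, -2, -5)
T5 shear: z ← z + 1/2·x: (5, 4, -5) → (5, 4, -5/2); (-3, -2, -5) → (-3, -2, -13/2)
T6 shear: z ← z − 1/2·x: (5, 4, -5/2) → (5, 4, -5); (-3, -2, -13/2) → (-3, -2, -5)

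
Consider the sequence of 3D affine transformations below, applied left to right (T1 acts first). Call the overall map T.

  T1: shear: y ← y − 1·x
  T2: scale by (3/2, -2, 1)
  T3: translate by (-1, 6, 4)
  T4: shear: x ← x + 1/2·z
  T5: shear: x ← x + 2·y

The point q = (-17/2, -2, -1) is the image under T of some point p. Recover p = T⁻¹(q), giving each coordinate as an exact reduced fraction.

p = (-2, 2, -5)

T1 = [1 0 0 0; -1 1 0 0; 0 0 1 0; 0 0 0 1]
T2·T1 = [3/2 0 0 0; 2 -2 0 0; 0 0 1 0; 0 0 0 1]
T3·…·T1 = [3/2 0 0 -1; 2 -2 0 6; 0 0 1 4; 0 0 0 1]
T4·…·T1 = [3/2 0 1/2 1; 2 -2 0 6; 0 0 1 4; 0 0 0 1]
T5·…·T1 = [11/2 -4 1/2 13; 2 -2 0 6; 0 0 1 4; 0 0 0 1]
det M = -3; M⁻¹ = [2/3 -4/3 -1/3 2/3; 2/3 -11/6 -1/3 11/3; 0 0 1 -4; 0 0 0 1]
M⁻¹ · (-17/2, -2, -1)ᵀ = (-2, 2, -5)ᵀ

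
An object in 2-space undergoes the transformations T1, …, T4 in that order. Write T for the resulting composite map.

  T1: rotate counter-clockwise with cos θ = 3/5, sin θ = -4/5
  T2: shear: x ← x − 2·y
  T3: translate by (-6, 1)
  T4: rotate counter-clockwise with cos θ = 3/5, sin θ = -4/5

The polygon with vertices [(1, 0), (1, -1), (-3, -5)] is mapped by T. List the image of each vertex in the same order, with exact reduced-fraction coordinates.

T1 rotate counter-clockwise with cos θ = 3/5, sin θ = -4/5: (1, 0) → (3/5, -4/5); (1, -1) → (-1/5, -7/5); (-3, -5) → (-29/5, -3/5)
T2 shear: x ← x − 2·y: (3/5, -4/5) → (11/5, -4/5); (-1/5, -7/5) → (13/5, -7/5); (-29/5, -3/5) → (-23/5, -3/5)
T3 translate by (-6, 1): (11/5, -4/5) → (-19/5, 1/5); (13/5, -7/5) → (-17/5, -2/5); (-23/5, -3/5) → (-53/5, 2/5)
T4 rotate counter-clockwise with cos θ = 3/5, sin θ = -4/5: (-19/5, 1/5) → (-53/25, 79/25); (-17/5, -2/5) → (-59/25, 62/25); (-53/5, 2/5) → (-151/25, 218/25)

image vertices: (-53/25, 79/25), (-59/25, 62/25), (-151/25, 218/25)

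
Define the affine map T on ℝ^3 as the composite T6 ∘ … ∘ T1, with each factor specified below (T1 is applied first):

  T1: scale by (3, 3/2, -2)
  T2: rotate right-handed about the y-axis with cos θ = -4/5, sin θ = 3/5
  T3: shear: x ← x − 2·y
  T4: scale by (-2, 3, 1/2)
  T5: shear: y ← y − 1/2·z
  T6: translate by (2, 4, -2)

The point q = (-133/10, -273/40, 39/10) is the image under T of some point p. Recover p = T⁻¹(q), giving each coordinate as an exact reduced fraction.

T1 = [3 0 0 0; 0 3/2 0 0; 0 0 -2 0; 0 0 0 1]
T2·T1 = [-12/5 0 -6/5 0; 0 3/2 0 0; -9/5 0 8/5 0; 0 0 0 1]
T3·…·T1 = [-12/5 -3 -6/5 0; 0 3/2 0 0; -9/5 0 8/5 0; 0 0 0 1]
T4·…·T1 = [24/5 6 12/5 0; 0 9/2 0 0; -9/10 0 4/5 0; 0 0 0 1]
T5·…·T1 = [24/5 6 12/5 0; 9/20 9/2 -2/5 0; -9/10 0 4/5 0; 0 0 0 1]
T6·…·T1 = [24/5 6 12/5 2; 9/20 9/2 -2/5 4; -9/10 0 4/5 -2; 0 0 0 1]
det M = 27; M⁻¹ = [2/15 -8/45 -22/45 -8/15; 0 2/9 1/9 -2/3; 3/20 -1/5 7/10 19/10; 0 0 0 1]
M⁻¹ · (-133/10, -273/40, 39/10)ᵀ = (-3, -7/4, 4)ᵀ

p = (-3, -7/4, 4)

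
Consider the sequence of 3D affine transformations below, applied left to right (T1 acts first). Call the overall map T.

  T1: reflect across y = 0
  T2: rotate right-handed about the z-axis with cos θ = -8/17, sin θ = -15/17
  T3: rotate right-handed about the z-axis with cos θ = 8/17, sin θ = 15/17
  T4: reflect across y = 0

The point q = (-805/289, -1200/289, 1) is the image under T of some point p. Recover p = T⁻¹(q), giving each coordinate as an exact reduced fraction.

T1 = [1 0 0 0; 0 -1 0 0; 0 0 1 0; 0 0 0 1]
T2·T1 = [-8/17 -15/17 0 0; -15/17 8/17 0 0; 0 0 1 0; 0 0 0 1]
T3·…·T1 = [161/289 -240/289 0 0; -240/289 -161/289 0 0; 0 0 1 0; 0 0 0 1]
T4·…·T1 = [161/289 -240/289 0 0; 240/289 161/289 0 0; 0 0 1 0; 0 0 0 1]
det M = 1; M⁻¹ = [161/289 240/289 0 0; -240/289 161/289 0 0; 0 0 1 0; 0 0 0 1]
M⁻¹ · (-805/289, -1200/289, 1)ᵀ = (-5, 0, 1)ᵀ

p = (-5, 0, 1)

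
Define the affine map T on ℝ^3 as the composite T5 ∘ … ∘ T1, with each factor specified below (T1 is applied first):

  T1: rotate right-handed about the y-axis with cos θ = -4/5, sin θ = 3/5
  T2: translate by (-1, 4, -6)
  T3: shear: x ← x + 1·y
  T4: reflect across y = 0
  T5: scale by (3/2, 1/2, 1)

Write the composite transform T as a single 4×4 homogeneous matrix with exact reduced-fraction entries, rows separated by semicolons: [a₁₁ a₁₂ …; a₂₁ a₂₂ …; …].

T = [-6/5 3/2 9/10 9/2; 0 -1/2 0 -2; -3/5 0 -4/5 -6; 0 0 0 1]

T1 = [-4/5 0 3/5 0; 0 1 0 0; -3/5 0 -4/5 0; 0 0 0 1]
T2·T1 = [-4/5 0 3/5 -1; 0 1 0 4; -3/5 0 -4/5 -6; 0 0 0 1]
T3·…·T1 = [-4/5 1 3/5 3; 0 1 0 4; -3/5 0 -4/5 -6; 0 0 0 1]
T4·…·T1 = [-4/5 1 3/5 3; 0 -1 0 -4; -3/5 0 -4/5 -6; 0 0 0 1]
T5·…·T1 = [-6/5 3/2 9/10 9/2; 0 -1/2 0 -2; -3/5 0 -4/5 -6; 0 0 0 1]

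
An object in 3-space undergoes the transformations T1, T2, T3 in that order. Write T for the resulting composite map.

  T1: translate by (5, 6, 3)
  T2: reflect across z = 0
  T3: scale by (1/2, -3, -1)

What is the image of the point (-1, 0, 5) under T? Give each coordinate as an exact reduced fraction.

T1 translate by (5, 6, 3): (-1, 0, 5) → (4, 6, 8)
T2 reflect across z = 0: (4, 6, 8) → (4, 6, -8)
T3 scale by (1/2, -3, -1): (4, 6, -8) → (2, -18, 8)

T(p) = (2, -18, 8)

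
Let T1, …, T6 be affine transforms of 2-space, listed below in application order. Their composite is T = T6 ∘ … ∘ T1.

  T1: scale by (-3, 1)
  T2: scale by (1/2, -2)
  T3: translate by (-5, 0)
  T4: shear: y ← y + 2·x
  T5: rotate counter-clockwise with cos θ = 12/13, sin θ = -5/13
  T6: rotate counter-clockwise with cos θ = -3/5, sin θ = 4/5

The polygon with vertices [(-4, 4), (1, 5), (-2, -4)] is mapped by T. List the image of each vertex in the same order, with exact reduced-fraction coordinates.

image vertices: (362/65, 159/65), (1553/65, -83/130), (-44/13, -38/13)

T1 scale by (-3, 1): (-4, 4) → (12, 4); (1, 5) → (-3, 5); (-2, -4) → (6, -4)
T2 scale by (1/2, -2): (12, 4) → (6, -8); (-3, 5) → (-3/2, -10); (6, -4) → (3, 8)
T3 translate by (-5, 0): (6, -8) → (1, -8); (-3/2, -10) → (-13/2, -10); (3, 8) → (-2, 8)
T4 shear: y ← y + 2·x: (1, -8) → (1, -6); (-13/2, -10) → (-13/2, -23); (-2, 8) → (-2, 4)
T5 rotate counter-clockwise with cos θ = 12/13, sin θ = -5/13: (1, -6) → (-18/13, -77/13); (-13/2, -23) → (-193/13, -487/26); (-2, 4) → (-4/13, 58/13)
T6 rotate counter-clockwise with cos θ = -3/5, sin θ = 4/5: (-18/13, -77/13) → (362/65, 159/65); (-193/13, -487/26) → (1553/65, -83/130); (-4/13, 58/13) → (-44/13, -38/13)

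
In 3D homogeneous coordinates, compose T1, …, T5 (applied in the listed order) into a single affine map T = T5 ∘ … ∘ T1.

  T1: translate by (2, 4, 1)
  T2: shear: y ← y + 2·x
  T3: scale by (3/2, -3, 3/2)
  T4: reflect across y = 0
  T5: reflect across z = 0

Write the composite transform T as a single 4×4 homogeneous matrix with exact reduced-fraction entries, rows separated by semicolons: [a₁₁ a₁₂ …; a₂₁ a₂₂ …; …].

T1 = [1 0 0 2; 0 1 0 4; 0 0 1 1; 0 0 0 1]
T2·T1 = [1 0 0 2; 2 1 0 8; 0 0 1 1; 0 0 0 1]
T3·…·T1 = [3/2 0 0 3; -6 -3 0 -24; 0 0 3/2 3/2; 0 0 0 1]
T4·…·T1 = [3/2 0 0 3; 6 3 0 24; 0 0 3/2 3/2; 0 0 0 1]
T5·…·T1 = [3/2 0 0 3; 6 3 0 24; 0 0 -3/2 -3/2; 0 0 0 1]

T = [3/2 0 0 3; 6 3 0 24; 0 0 -3/2 -3/2; 0 0 0 1]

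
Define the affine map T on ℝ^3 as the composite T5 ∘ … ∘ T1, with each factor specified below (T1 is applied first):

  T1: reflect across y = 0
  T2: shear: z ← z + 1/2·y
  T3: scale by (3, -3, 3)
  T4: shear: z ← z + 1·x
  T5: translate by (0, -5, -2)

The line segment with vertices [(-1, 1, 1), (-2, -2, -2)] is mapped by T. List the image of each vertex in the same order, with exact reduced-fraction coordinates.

image vertices: (-3, -2, -7/2), (-6, -11, -11)

T1 reflect across y = 0: (-1, 1, 1) → (-1, -1, 1); (-2, -2, -2) → (-2, 2, -2)
T2 shear: z ← z + 1/2·y: (-1, -1, 1) → (-1, -1, 1/2); (-2, 2, -2) → (-2, 2, -1)
T3 scale by (3, -3, 3): (-1, -1, 1/2) → (-3, 3, 3/2); (-2, 2, -1) → (-6, -6, -3)
T4 shear: z ← z + 1·x: (-3, 3, 3/2) → (-3, 3, -3/2); (-6, -6, -3) → (-6, -6, -9)
T5 translate by (0, -5, -2): (-3, 3, -3/2) → (-3, -2, -7/2); (-6, -6, -9) → (-6, -11, -11)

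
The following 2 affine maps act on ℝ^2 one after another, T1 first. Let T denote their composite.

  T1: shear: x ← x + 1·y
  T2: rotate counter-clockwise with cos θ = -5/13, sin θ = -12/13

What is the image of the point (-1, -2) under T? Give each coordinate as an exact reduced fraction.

T(p) = (-9/13, 46/13)

T1 shear: x ← x + 1·y: (-1, -2) → (-3, -2)
T2 rotate counter-clockwise with cos θ = -5/13, sin θ = -12/13: (-3, -2) → (-9/13, 46/13)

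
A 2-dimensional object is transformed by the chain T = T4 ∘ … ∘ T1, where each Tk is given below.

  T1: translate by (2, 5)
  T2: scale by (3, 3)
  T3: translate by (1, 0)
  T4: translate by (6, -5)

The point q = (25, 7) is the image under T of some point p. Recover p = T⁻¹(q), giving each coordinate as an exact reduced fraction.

p = (4, -1)

T1 = [1 0 2; 0 1 5; 0 0 1]
T2·T1 = [3 0 6; 0 3 15; 0 0 1]
T3·…·T1 = [3 0 7; 0 3 15; 0 0 1]
T4·…·T1 = [3 0 13; 0 3 10; 0 0 1]
det M = 9; M⁻¹ = [1/3 0 -13/3; 0 1/3 -10/3; 0 0 1]
M⁻¹ · (25, 7)ᵀ = (4, -1)ᵀ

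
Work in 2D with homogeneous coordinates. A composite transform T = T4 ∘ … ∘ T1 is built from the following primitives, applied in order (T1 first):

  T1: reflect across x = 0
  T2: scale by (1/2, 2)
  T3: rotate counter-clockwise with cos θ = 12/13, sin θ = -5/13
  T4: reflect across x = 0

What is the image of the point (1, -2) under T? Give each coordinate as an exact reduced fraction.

T1 reflect across x = 0: (1, -2) → (-1, -2)
T2 scale by (1/2, 2): (-1, -2) → (-1/2, -4)
T3 rotate counter-clockwise with cos θ = 12/13, sin θ = -5/13: (-1/2, -4) → (-2, -7/2)
T4 reflect across x = 0: (-2, -7/2) → (2, -7/2)

T(p) = (2, -7/2)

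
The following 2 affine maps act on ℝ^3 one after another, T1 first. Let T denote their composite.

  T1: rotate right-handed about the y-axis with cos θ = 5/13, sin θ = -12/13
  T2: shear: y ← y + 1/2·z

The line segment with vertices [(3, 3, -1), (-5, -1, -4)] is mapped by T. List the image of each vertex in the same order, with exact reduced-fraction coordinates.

T1 rotate right-handed about the y-axis with cos θ = 5/13, sin θ = -12/13: (3, 3, -1) → (27/13, 3, 31/13); (-5, -1, -4) → (23/13, -1, -80/13)
T2 shear: y ← y + 1/2·z: (27/13, 3, 31/13) → (27/13, 109/26, 31/13); (23/13, -1, -80/13) → (23/13, -53/13, -80/13)

image vertices: (27/13, 109/26, 31/13), (23/13, -53/13, -80/13)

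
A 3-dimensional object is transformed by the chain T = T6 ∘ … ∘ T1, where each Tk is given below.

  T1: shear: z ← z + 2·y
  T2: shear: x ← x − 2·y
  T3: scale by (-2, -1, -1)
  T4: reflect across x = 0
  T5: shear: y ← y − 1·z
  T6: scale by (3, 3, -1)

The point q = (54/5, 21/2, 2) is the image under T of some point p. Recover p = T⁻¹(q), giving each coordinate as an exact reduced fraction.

p = (-6/5, -3/2, 5)

T1 = [1 0 0 0; 0 1 0 0; 0 2 1 0; 0 0 0 1]
T2·T1 = [1 -2 0 0; 0 1 0 0; 0 2 1 0; 0 0 0 1]
T3·…·T1 = [-2 4 0 0; 0 -1 0 0; 0 -2 -1 0; 0 0 0 1]
T4·…·T1 = [2 -4 0 0; 0 -1 0 0; 0 -2 -1 0; 0 0 0 1]
T5·…·T1 = [2 -4 0 0; 0 1 1 0; 0 -2 -1 0; 0 0 0 1]
T6·…·T1 = [6 -12 0 0; 0 3 3 0; 0 2 1 0; 0 0 0 1]
det M = -18; M⁻¹ = [1/6 -2/3 2 0; 0 -1/3 1 0; 0 2/3 -1 0; 0 0 0 1]
M⁻¹ · (54/5, 21/2, 2)ᵀ = (-6/5, -3/2, 5)ᵀ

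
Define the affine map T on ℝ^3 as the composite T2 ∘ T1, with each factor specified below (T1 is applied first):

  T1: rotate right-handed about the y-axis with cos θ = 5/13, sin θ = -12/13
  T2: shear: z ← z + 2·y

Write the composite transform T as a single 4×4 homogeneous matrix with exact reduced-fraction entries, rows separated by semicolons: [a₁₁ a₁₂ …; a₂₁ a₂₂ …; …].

T1 = [5/13 0 -12/13 0; 0 1 0 0; 12/13 0 5/13 0; 0 0 0 1]
T2·T1 = [5/13 0 -12/13 0; 0 1 0 0; 12/13 2 5/13 0; 0 0 0 1]

T = [5/13 0 -12/13 0; 0 1 0 0; 12/13 2 5/13 0; 0 0 0 1]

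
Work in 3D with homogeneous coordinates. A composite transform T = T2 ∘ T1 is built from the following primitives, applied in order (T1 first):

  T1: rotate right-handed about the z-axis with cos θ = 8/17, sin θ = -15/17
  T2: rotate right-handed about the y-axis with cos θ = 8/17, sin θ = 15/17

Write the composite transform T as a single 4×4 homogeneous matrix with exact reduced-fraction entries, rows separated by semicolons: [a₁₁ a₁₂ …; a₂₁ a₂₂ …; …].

T1 = [8/17 15/17 0 0; -15/17 8/17 0 0; 0 0 1 0; 0 0 0 1]
T2·T1 = [64/289 120/289 15/17 0; -15/17 8/17 0 0; -120/289 -225/289 8/17 0; 0 0 0 1]

T = [64/289 120/289 15/17 0; -15/17 8/17 0 0; -120/289 -225/289 8/17 0; 0 0 0 1]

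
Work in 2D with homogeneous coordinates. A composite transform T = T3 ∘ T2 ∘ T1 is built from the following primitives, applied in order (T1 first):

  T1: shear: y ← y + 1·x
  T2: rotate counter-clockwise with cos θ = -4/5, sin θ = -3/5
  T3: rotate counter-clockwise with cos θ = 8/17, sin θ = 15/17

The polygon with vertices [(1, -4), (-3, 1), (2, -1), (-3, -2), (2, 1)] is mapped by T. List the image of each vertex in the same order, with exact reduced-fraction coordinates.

image vertices: (-239/85, -123/85), (-207/85, 226/85), (22/17, -31/17), (-27/5, 11/5), (278/85, -129/85)

T1 shear: y ← y + 1·x: (1, -4) → (1, -3); (-3, 1) → (-3, -2); (2, -1) → (2, 1); (-3, -2) → (-3, -5); (2, 1) → (2, 3)
T2 rotate counter-clockwise with cos θ = -4/5, sin θ = -3/5: (1, -3) → (-13/5, 9/5); (-3, -2) → (6/5, 17/5); (2, 1) → (-1, -2); (-3, -5) → (-3/5, 29/5); (2, 3) → (1/5, -18/5)
T3 rotate counter-clockwise with cos θ = 8/17, sin θ = 15/17: (-13/5, 9/5) → (-239/85, -123/85); (6/5, 17/5) → (-207/85, 226/85); (-1, -2) → (22/17, -31/17); (-3/5, 29/5) → (-27/5, 11/5); (1/5, -18/5) → (278/85, -129/85)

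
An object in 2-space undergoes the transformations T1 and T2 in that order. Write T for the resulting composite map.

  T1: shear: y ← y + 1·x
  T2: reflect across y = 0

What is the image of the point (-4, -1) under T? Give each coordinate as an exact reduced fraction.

T1 shear: y ← y + 1·x: (-4, -1) → (-4, -5)
T2 reflect across y = 0: (-4, -5) → (-4, 5)

T(p) = (-4, 5)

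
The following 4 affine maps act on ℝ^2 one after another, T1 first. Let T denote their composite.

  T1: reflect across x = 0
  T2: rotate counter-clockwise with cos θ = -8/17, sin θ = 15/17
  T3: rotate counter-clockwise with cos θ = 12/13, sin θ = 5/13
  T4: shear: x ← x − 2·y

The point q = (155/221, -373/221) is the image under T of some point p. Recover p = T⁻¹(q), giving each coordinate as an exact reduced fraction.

T1 = [-1 0 0; 0 1 0; 0 0 1]
T2·T1 = [8/17 -15/17 0; -15/17 -8/17 0; 0 0 1]
T3·…·T1 = [171/221 -140/221 0; -140/221 -171/221 0; 0 0 1]
T4·…·T1 = [451/221 202/221 0; -140/221 -171/221 0; 0 0 1]
det M = -1; M⁻¹ = [171/221 202/221 0; -140/221 -451/221 0; 0 0 1]
M⁻¹ · (155/221, -373/221)ᵀ = (-1, 3)ᵀ

p = (-1, 3)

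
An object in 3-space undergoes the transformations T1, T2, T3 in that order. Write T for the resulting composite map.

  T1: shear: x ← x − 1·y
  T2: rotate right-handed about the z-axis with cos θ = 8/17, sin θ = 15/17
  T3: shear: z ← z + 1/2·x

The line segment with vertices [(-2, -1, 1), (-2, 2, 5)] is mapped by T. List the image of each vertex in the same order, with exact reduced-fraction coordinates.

T1 shear: x ← x − 1·y: (-2, -1, 1) → (-1, -1, 1); (-2, 2, 5) → (-4, 2, 5)
T2 rotate right-handed about the z-axis with cos θ = 8/17, sin θ = 15/17: (-1, -1, 1) → (7/17, -23/17, 1); (-4, 2, 5) → (-62/17, -44/17, 5)
T3 shear: z ← z + 1/2·x: (7/17, -23/17, 1) → (7/17, -23/17, 41/34); (-62/17, -44/17, 5) → (-62/17, -44/17, 54/17)

image vertices: (7/17, -23/17, 41/34), (-62/17, -44/17, 54/17)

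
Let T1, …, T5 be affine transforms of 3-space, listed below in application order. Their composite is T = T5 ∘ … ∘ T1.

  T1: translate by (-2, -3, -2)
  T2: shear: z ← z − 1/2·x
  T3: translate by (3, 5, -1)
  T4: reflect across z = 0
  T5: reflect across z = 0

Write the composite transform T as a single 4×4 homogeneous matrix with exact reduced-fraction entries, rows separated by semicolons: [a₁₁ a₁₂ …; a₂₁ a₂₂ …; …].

T = [1 0 0 1; 0 1 0 2; -1/2 0 1 -2; 0 0 0 1]

T1 = [1 0 0 -2; 0 1 0 -3; 0 0 1 -2; 0 0 0 1]
T2·T1 = [1 0 0 -2; 0 1 0 -3; -1/2 0 1 -1; 0 0 0 1]
T3·…·T1 = [1 0 0 1; 0 1 0 2; -1/2 0 1 -2; 0 0 0 1]
T4·…·T1 = [1 0 0 1; 0 1 0 2; 1/2 0 -1 2; 0 0 0 1]
T5·…·T1 = [1 0 0 1; 0 1 0 2; -1/2 0 1 -2; 0 0 0 1]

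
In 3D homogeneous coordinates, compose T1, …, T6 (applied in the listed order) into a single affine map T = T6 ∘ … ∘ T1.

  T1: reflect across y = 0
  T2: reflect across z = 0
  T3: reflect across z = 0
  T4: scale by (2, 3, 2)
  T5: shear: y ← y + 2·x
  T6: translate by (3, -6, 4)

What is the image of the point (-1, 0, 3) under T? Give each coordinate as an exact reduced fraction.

T(p) = (1, -10, 10)

T1 reflect across y = 0: (-1, 0, 3) → (-1, 0, 3)
T2 reflect across z = 0: (-1, 0, 3) → (-1, 0, -3)
T3 reflect across z = 0: (-1, 0, -3) → (-1, 0, 3)
T4 scale by (2, 3, 2): (-1, 0, 3) → (-2, 0, 6)
T5 shear: y ← y + 2·x: (-2, 0, 6) → (-2, -4, 6)
T6 translate by (3, -6, 4): (-2, -4, 6) → (1, -10, 10)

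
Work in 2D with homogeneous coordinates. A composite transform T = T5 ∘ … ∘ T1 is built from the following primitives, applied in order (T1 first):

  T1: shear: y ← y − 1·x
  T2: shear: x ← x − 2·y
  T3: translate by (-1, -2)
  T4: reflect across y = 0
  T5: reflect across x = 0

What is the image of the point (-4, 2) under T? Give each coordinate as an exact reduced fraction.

T(p) = (17, -4)

T1 shear: y ← y − 1·x: (-4, 2) → (-4, 6)
T2 shear: x ← x − 2·y: (-4, 6) → (-16, 6)
T3 translate by (-1, -2): (-16, 6) → (-17, 4)
T4 reflect across y = 0: (-17, 4) → (-17, -4)
T5 reflect across x = 0: (-17, -4) → (17, -4)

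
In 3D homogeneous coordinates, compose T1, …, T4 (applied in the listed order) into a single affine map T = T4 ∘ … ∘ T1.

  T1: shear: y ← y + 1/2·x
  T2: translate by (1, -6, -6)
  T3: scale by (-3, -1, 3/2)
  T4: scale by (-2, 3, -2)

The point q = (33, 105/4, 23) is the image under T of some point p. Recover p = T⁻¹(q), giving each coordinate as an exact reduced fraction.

T1 = [1 0 0 0; 1/2 1 0 0; 0 0 1 0; 0 0 0 1]
T2·T1 = [1 0 0 1; 1/2 1 0 -6; 0 0 1 -6; 0 0 0 1]
T3·…·T1 = [-3 0 0 -3; -1/2 -1 0 6; 0 0 3/2 -9; 0 0 0 1]
T4·…·T1 = [6 0 0 6; -3/2 -3 0 18; 0 0 -3 18; 0 0 0 1]
det M = 54; M⁻¹ = [1/6 0 0 -1; -1/12 -1/3 0 13/2; 0 0 -1/3 6; 0 0 0 1]
M⁻¹ · (33, 105/4, 23)ᵀ = (9/2, -5, -5/3)ᵀ

p = (9/2, -5, -5/3)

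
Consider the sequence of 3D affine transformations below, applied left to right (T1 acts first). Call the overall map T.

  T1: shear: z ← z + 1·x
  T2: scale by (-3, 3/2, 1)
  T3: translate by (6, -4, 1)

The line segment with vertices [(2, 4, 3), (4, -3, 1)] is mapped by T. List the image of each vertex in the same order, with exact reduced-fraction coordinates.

T1 shear: z ← z + 1·x: (2, 4, 3) → (2, 4, 5); (4, -3, 1) → (4, -3, 5)
T2 scale by (-3, 3/2, 1): (2, 4, 5) → (-6, 6, 5); (4, -3, 5) → (-12, -9/2, 5)
T3 translate by (6, -4, 1): (-6, 6, 5) → (0, 2, 6); (-12, -9/2, 5) → (-6, -17/2, 6)

image vertices: (0, 2, 6), (-6, -17/2, 6)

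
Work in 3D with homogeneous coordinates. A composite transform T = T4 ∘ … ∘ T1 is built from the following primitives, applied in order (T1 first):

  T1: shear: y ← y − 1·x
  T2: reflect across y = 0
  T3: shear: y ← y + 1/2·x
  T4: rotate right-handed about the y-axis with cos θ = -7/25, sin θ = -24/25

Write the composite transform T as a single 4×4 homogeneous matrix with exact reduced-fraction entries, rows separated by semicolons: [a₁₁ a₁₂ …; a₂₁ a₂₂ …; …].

T = [-7/25 0 -24/25 0; 3/2 -1 0 0; 24/25 0 -7/25 0; 0 0 0 1]

T1 = [1 0 0 0; -1 1 0 0; 0 0 1 0; 0 0 0 1]
T2·T1 = [1 0 0 0; 1 -1 0 0; 0 0 1 0; 0 0 0 1]
T3·…·T1 = [1 0 0 0; 3/2 -1 0 0; 0 0 1 0; 0 0 0 1]
T4·…·T1 = [-7/25 0 -24/25 0; 3/2 -1 0 0; 24/25 0 -7/25 0; 0 0 0 1]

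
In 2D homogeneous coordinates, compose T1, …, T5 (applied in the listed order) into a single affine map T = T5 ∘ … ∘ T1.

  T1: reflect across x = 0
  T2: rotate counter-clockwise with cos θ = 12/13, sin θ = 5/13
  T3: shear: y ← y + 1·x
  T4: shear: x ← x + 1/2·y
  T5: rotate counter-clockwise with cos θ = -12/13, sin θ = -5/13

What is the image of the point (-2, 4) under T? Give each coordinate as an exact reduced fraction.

T(p) = (-110/169, -919/169)

T1 reflect across x = 0: (-2, 4) → (2, 4)
T2 rotate counter-clockwise with cos θ = 12/13, sin θ = 5/13: (2, 4) → (4/13, 58/13)
T3 shear: y ← y + 1·x: (4/13, 58/13) → (4/13, 62/13)
T4 shear: x ← x + 1/2·y: (4/13, 62/13) → (35/13, 62/13)
T5 rotate counter-clockwise with cos θ = -12/13, sin θ = -5/13: (35/13, 62/13) → (-110/169, -919/169)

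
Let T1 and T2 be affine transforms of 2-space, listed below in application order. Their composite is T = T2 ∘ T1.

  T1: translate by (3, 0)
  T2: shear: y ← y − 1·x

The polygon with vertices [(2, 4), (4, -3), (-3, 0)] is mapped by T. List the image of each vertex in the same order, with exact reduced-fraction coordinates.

T1 translate by (3, 0): (2, 4) → (5, 4); (4, -3) → (7, -3); (-3, 0) → (0, 0)
T2 shear: y ← y − 1·x: (5, 4) → (5, -1); (7, -3) → (7, -10); (0, 0) → (0, 0)

image vertices: (5, -1), (7, -10), (0, 0)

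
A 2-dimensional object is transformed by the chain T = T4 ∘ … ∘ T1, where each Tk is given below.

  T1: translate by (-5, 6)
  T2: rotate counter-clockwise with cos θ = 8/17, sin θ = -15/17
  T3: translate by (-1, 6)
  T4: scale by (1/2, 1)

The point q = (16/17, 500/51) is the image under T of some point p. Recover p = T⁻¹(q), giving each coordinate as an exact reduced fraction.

T1 = [1 0 -5; 0 1 6; 0 0 1]
T2·T1 = [8/17 15/17 50/17; -15/17 8/17 123/17; 0 0 1]
T3·…·T1 = [8/17 15/17 33/17; -15/17 8/17 225/17; 0 0 1]
T4·…·T1 = [4/17 15/34 33/34; -15/17 8/17 225/17; 0 0 1]
det M = 1/2; M⁻¹ = [16/17 -15/17 183/17; 30/17 8/17 -135/17; 0 0 1]
M⁻¹ · (16/17, 500/51)ᵀ = (3, -5/3)ᵀ

p = (3, -5/3)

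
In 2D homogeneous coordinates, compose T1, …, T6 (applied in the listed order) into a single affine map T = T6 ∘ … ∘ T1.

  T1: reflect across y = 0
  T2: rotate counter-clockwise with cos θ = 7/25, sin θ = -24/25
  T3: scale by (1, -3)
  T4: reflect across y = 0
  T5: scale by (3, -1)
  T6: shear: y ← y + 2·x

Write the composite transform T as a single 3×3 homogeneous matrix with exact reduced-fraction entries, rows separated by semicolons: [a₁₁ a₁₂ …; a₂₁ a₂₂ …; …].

T = [21/25 -72/25 0; 114/25 -123/25 0; 0 0 1]

T1 = [1 0 0; 0 -1 0; 0 0 1]
T2·T1 = [7/25 -24/25 0; -24/25 -7/25 0; 0 0 1]
T3·…·T1 = [7/25 -24/25 0; 72/25 21/25 0; 0 0 1]
T4·…·T1 = [7/25 -24/25 0; -72/25 -21/25 0; 0 0 1]
T5·…·T1 = [21/25 -72/25 0; 72/25 21/25 0; 0 0 1]
T6·…·T1 = [21/25 -72/25 0; 114/25 -123/25 0; 0 0 1]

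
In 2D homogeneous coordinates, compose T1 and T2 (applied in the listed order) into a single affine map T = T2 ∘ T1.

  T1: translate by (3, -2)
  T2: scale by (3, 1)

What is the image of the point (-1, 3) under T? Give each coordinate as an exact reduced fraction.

T(p) = (6, 1)

T1 translate by (3, -2): (-1, 3) → (2, 1)
T2 scale by (3, 1): (2, 1) → (6, 1)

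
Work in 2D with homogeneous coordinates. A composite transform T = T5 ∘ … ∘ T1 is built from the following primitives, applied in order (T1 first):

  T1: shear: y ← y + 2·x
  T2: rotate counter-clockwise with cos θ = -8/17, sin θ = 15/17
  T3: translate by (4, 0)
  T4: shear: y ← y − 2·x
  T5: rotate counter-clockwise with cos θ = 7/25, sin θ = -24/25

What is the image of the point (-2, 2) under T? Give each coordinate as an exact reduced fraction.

T(p) = (-1002/85, -886/85)

T1 shear: y ← y + 2·x: (-2, 2) → (-2, -2)
T2 rotate counter-clockwise with cos θ = -8/17, sin θ = 15/17: (-2, -2) → (46/17, -14/17)
T3 translate by (4, 0): (46/17, -14/17) → (114/17, -14/17)
T4 shear: y ← y − 2·x: (114/17, -14/17) → (114/17, -242/17)
T5 rotate counter-clockwise with cos θ = 7/25, sin θ = -24/25: (114/17, -242/17) → (-1002/85, -886/85)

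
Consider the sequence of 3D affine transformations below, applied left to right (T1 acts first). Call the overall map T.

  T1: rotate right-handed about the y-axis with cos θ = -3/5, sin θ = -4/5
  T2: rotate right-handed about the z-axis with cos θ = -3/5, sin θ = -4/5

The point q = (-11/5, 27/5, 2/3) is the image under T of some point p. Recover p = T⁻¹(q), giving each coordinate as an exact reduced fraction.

p = (7/3, -5, 2)

T1 = [-3/5 0 -4/5 0; 0 1 0 0; 4/5 0 -3/5 0; 0 0 0 1]
T2·T1 = [9/25 4/5 12/25 0; 12/25 -3/5 16/25 0; 4/5 0 -3/5 0; 0 0 0 1]
det M = 1; M⁻¹ = [9/25 12/25 4/5 0; 4/5 -3/5 0 0; 12/25 16/25 -3/5 0; 0 0 0 1]
M⁻¹ · (-11/5, 27/5, 2/3)ᵀ = (7/3, -5, 2)ᵀ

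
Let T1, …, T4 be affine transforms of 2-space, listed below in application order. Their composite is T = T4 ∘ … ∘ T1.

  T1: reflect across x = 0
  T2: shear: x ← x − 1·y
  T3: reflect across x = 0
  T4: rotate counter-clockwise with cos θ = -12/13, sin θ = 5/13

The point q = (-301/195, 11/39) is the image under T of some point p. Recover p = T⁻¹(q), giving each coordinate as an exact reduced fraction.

p = (6/5, 1/3)

T1 = [-1 0 0; 0 1 0; 0 0 1]
T2·T1 = [-1 -1 0; 0 1 0; 0 0 1]
T3·…·T1 = [1 1 0; 0 1 0; 0 0 1]
T4·…·T1 = [-12/13 -17/13 0; 5/13 -7/13 0; 0 0 1]
det M = 1; M⁻¹ = [-7/13 17/13 0; -5/13 -12/13 0; 0 0 1]
M⁻¹ · (-301/195, 11/39)ᵀ = (6/5, 1/3)ᵀ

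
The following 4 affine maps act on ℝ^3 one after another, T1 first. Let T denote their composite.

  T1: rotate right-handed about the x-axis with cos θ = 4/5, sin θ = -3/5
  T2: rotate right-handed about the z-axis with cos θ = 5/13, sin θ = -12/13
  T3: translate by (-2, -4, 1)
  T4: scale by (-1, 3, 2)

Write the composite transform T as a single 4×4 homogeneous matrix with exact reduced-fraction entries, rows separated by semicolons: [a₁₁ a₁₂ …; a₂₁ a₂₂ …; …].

T = [-5/13 -48/65 -36/65 2; -36/13 12/13 9/13 -12; 0 -6/5 8/5 2; 0 0 0 1]

T1 = [1 0 0 0; 0 4/5 3/5 0; 0 -3/5 4/5 0; 0 0 0 1]
T2·T1 = [5/13 48/65 36/65 0; -12/13 4/13 3/13 0; 0 -3/5 4/5 0; 0 0 0 1]
T3·…·T1 = [5/13 48/65 36/65 -2; -12/13 4/13 3/13 -4; 0 -3/5 4/5 1; 0 0 0 1]
T4·…·T1 = [-5/13 -48/65 -36/65 2; -36/13 12/13 9/13 -12; 0 -6/5 8/5 2; 0 0 0 1]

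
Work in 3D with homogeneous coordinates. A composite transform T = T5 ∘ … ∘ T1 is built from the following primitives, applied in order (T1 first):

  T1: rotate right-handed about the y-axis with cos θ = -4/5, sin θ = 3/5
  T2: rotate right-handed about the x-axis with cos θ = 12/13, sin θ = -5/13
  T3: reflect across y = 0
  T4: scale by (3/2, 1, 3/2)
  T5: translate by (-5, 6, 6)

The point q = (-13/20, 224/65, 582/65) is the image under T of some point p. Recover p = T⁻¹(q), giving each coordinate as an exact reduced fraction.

p = (-4, 8/5, -1/2)

T1 = [-4/5 0 3/5 0; 0 1 0 0; -3/5 0 -4/5 0; 0 0 0 1]
T2·T1 = [-4/5 0 3/5 0; -3/13 12/13 -4/13 0; -36/65 -5/13 -48/65 0; 0 0 0 1]
T3·…·T1 = [-4/5 0 3/5 0; 3/13 -12/13 4/13 0; -36/65 -5/13 -48/65 0; 0 0 0 1]
T4·…·T1 = [-6/5 0 9/10 0; 3/13 -12/13 4/13 0; -54/65 -15/26 -72/65 0; 0 0 0 1]
T5·…·T1 = [-6/5 0 9/10 -5; 3/13 -12/13 4/13 6; -54/65 -15/26 -72/65 6; 0 0 0 1]
det M = -9/4; M⁻¹ = [-8/15 3/13 -24/65 -358/195; 0 -12/13 -10/39 92/13; 2/5 4/13 -32/65 202/65; 0 0 0 1]
M⁻¹ · (-13/20, 224/65, 582/65)ᵀ = (-4, 8/5, -1/2)ᵀ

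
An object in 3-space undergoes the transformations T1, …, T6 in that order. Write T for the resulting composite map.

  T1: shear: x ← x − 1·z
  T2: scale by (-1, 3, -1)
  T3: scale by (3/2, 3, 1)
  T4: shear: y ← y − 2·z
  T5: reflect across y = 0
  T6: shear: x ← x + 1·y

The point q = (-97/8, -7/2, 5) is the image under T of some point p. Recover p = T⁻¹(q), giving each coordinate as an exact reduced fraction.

p = (3/4, 3/2, -5)

T1 = [1 0 -1 0; 0 1 0 0; 0 0 1 0; 0 0 0 1]
T2·T1 = [-1 0 1 0; 0 3 0 0; 0 0 -1 0; 0 0 0 1]
T3·…·T1 = [-3/2 0 3/2 0; 0 9 0 0; 0 0 -1 0; 0 0 0 1]
T4·…·T1 = [-3/2 0 3/2 0; 0 9 2 0; 0 0 -1 0; 0 0 0 1]
T5·…·T1 = [-3/2 0 3/2 0; 0 -9 -2 0; 0 0 -1 0; 0 0 0 1]
T6·…·T1 = [-3/2 -9 -1/2 0; 0 -9 -2 0; 0 0 -1 0; 0 0 0 1]
det M = -27/2; M⁻¹ = [-2/3 2/3 -1 0; 0 -1/9 2/9 0; 0 0 -1 0; 0 0 0 1]
M⁻¹ · (-97/8, -7/2, 5)ᵀ = (3/4, 3/2, -5)ᵀ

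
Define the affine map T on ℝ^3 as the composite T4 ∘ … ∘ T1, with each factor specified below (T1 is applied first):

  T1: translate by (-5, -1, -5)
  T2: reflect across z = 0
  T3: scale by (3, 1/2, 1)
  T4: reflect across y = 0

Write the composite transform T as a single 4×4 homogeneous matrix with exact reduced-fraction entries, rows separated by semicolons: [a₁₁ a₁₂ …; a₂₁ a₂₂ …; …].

T = [3 0 0 -15; 0 -1/2 0 1/2; 0 0 -1 5; 0 0 0 1]

T1 = [1 0 0 -5; 0 1 0 -1; 0 0 1 -5; 0 0 0 1]
T2·T1 = [1 0 0 -5; 0 1 0 -1; 0 0 -1 5; 0 0 0 1]
T3·…·T1 = [3 0 0 -15; 0 1/2 0 -1/2; 0 0 -1 5; 0 0 0 1]
T4·…·T1 = [3 0 0 -15; 0 -1/2 0 1/2; 0 0 -1 5; 0 0 0 1]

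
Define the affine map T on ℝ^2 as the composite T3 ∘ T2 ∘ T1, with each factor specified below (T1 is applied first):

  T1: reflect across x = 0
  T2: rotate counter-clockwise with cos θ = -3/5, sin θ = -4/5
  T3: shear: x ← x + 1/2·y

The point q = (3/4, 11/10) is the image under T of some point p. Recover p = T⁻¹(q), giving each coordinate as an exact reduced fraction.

p = (1, -1/2)

T1 = [-1 0 0; 0 1 0; 0 0 1]
T2·T1 = [3/5 4/5 0; 4/5 -3/5 0; 0 0 1]
T3·…·T1 = [1 1/2 0; 4/5 -3/5 0; 0 0 1]
det M = -1; M⁻¹ = [3/5 1/2 0; 4/5 -1 0; 0 0 1]
M⁻¹ · (3/4, 11/10)ᵀ = (1, -1/2)ᵀ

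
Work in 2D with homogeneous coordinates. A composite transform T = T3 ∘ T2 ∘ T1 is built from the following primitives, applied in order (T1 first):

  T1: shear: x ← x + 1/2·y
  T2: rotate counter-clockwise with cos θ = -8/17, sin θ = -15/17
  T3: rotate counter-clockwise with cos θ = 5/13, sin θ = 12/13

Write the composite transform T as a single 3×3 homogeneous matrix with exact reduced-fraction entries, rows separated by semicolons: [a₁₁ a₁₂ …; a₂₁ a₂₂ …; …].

T1 = [1 1/2 0; 0 1 0; 0 0 1]
T2·T1 = [-8/17 11/17 0; -15/17 -31/34 0; 0 0 1]
T3·…·T1 = [140/221 241/221 0; -171/221 109/442 0; 0 0 1]

T = [140/221 241/221 0; -171/221 109/442 0; 0 0 1]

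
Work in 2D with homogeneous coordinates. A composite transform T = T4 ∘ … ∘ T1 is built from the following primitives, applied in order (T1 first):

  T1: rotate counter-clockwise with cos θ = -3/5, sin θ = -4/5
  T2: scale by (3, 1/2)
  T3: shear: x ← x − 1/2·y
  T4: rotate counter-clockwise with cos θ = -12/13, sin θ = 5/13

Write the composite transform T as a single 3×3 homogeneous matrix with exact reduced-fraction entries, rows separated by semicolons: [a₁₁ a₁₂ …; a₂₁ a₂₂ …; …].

T = [106/65 -291/130 0; -16/65 327/260 0; 0 0 1]

T1 = [-3/5 4/5 0; -4/5 -3/5 0; 0 0 1]
T2·T1 = [-9/5 12/5 0; -2/5 -3/10 0; 0 0 1]
T3·…·T1 = [-8/5 51/20 0; -2/5 -3/10 0; 0 0 1]
T4·…·T1 = [106/65 -291/130 0; -16/65 327/260 0; 0 0 1]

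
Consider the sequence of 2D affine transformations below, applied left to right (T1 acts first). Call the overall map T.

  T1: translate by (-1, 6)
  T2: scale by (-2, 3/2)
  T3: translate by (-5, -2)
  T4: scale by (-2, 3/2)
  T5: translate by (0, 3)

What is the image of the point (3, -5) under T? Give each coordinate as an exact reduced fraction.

T1 translate by (-1, 6): (3, -5) → (2, 1)
T2 scale by (-2, 3/2): (2, 1) → (-4, 3/2)
T3 translate by (-5, -2): (-4, 3/2) → (-9, -1/2)
T4 scale by (-2, 3/2): (-9, -1/2) → (18, -3/4)
T5 translate by (0, 3): (18, -3/4) → (18, 9/4)

T(p) = (18, 9/4)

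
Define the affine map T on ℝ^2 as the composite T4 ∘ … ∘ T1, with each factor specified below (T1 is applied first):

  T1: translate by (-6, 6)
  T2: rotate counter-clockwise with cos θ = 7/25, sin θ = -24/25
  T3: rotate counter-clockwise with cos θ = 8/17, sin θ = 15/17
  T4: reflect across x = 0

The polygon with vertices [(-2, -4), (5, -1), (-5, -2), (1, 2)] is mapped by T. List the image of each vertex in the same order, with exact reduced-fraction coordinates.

T1 translate by (-6, 6): (-2, -4) → (-8, 2); (5, -1) → (-1, 5); (-5, -2) → (-11, 4); (1, 2) → (-5, 8)
T2 rotate counter-clockwise with cos θ = 7/25, sin θ = -24/25: (-8, 2) → (-8/25, 206/25); (-1, 5) → (113/25, 59/25); (-11, 4) → (19/25, 292/25); (-5, 8) → (157/25, 176/25)
T3 rotate counter-clockwise with cos θ = 8/17, sin θ = 15/17: (-8/25, 206/25) → (-3154/425, 1528/425); (113/25, 59/25) → (19/425, 2167/425); (19/25, 292/25) → (-4228/425, 2621/425); (157/25, 176/25) → (-1384/425, 3763/425)
T4 reflect across x = 0: (-3154/425, 1528/425) → (3154/425, 1528/425); (19/425, 2167/425) → (-19/425, 2167/425); (-4228/425, 2621/425) → (4228/425, 2621/425); (-1384/425, 3763/425) → (1384/425, 3763/425)

image vertices: (3154/425, 1528/425), (-19/425, 2167/425), (4228/425, 2621/425), (1384/425, 3763/425)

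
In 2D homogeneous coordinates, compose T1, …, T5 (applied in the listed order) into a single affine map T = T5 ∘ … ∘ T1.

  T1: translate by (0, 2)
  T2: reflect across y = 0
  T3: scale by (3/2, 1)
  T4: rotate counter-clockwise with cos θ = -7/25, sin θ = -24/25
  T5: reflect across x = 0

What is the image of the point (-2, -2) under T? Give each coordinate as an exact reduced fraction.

T1 translate by (0, 2): (-2, -2) → (-2, 0)
T2 reflect across y = 0: (-2, 0) → (-2, 0)
T3 scale by (3/2, 1): (-2, 0) → (-3, 0)
T4 rotate counter-clockwise with cos θ = -7/25, sin θ = -24/25: (-3, 0) → (21/25, 72/25)
T5 reflect across x = 0: (21/25, 72/25) → (-21/25, 72/25)

T(p) = (-21/25, 72/25)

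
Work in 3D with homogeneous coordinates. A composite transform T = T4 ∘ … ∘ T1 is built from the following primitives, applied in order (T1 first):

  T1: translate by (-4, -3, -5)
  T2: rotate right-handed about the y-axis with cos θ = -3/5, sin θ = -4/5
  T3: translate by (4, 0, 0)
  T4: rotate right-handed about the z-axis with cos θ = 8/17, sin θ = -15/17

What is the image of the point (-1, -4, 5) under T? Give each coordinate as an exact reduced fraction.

T(p) = (-49/17, -161/17, -4)

T1 translate by (-4, -3, -5): (-1, -4, 5) → (-5, -7, 0)
T2 rotate right-handed about the y-axis with cos θ = -3/5, sin θ = -4/5: (-5, -7, 0) → (3, -7, -4)
T3 translate by (4, 0, 0): (3, -7, -4) → (7, -7, -4)
T4 rotate right-handed about the z-axis with cos θ = 8/17, sin θ = -15/17: (7, -7, -4) → (-49/17, -161/17, -4)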